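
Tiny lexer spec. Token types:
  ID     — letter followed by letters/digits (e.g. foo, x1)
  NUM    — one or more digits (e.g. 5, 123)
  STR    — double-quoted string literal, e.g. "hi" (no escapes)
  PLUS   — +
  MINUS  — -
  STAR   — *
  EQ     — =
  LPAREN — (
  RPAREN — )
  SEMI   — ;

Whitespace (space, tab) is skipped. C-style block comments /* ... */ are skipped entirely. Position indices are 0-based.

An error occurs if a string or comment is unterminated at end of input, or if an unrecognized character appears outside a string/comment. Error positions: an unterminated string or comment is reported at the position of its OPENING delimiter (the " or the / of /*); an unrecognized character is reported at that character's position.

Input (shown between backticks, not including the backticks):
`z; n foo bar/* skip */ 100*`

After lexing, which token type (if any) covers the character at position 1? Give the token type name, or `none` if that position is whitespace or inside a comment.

pos=0: emit ID 'z' (now at pos=1)
pos=1: emit SEMI ';'
pos=3: emit ID 'n' (now at pos=4)
pos=5: emit ID 'foo' (now at pos=8)
pos=9: emit ID 'bar' (now at pos=12)
pos=12: enter COMMENT mode (saw '/*')
exit COMMENT mode (now at pos=22)
pos=23: emit NUM '100' (now at pos=26)
pos=26: emit STAR '*'
DONE. 7 tokens: [ID, SEMI, ID, ID, ID, NUM, STAR]
Position 1: char is ';' -> SEMI

Answer: SEMI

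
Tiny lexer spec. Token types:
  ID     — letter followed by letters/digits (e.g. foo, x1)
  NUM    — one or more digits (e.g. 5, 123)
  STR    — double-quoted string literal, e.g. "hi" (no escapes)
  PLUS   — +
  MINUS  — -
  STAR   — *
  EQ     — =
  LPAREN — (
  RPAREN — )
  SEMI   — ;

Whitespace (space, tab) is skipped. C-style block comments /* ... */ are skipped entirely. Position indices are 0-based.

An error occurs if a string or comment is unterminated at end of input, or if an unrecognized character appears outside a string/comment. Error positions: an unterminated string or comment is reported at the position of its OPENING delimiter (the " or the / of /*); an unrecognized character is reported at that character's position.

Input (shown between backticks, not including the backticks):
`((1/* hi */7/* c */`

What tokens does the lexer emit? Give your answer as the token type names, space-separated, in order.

pos=0: emit LPAREN '('
pos=1: emit LPAREN '('
pos=2: emit NUM '1' (now at pos=3)
pos=3: enter COMMENT mode (saw '/*')
exit COMMENT mode (now at pos=11)
pos=11: emit NUM '7' (now at pos=12)
pos=12: enter COMMENT mode (saw '/*')
exit COMMENT mode (now at pos=19)
DONE. 4 tokens: [LPAREN, LPAREN, NUM, NUM]

Answer: LPAREN LPAREN NUM NUM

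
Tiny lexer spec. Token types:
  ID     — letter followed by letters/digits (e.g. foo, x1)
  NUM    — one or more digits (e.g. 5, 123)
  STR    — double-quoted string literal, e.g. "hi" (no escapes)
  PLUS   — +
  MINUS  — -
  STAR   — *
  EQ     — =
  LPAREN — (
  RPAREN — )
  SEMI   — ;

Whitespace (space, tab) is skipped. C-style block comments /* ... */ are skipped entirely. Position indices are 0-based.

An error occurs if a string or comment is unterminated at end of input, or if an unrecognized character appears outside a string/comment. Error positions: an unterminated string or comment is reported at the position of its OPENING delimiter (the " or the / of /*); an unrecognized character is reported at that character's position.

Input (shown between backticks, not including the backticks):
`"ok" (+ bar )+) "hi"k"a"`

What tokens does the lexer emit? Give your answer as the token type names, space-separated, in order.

Answer: STR LPAREN PLUS ID RPAREN PLUS RPAREN STR ID STR

Derivation:
pos=0: enter STRING mode
pos=0: emit STR "ok" (now at pos=4)
pos=5: emit LPAREN '('
pos=6: emit PLUS '+'
pos=8: emit ID 'bar' (now at pos=11)
pos=12: emit RPAREN ')'
pos=13: emit PLUS '+'
pos=14: emit RPAREN ')'
pos=16: enter STRING mode
pos=16: emit STR "hi" (now at pos=20)
pos=20: emit ID 'k' (now at pos=21)
pos=21: enter STRING mode
pos=21: emit STR "a" (now at pos=24)
DONE. 10 tokens: [STR, LPAREN, PLUS, ID, RPAREN, PLUS, RPAREN, STR, ID, STR]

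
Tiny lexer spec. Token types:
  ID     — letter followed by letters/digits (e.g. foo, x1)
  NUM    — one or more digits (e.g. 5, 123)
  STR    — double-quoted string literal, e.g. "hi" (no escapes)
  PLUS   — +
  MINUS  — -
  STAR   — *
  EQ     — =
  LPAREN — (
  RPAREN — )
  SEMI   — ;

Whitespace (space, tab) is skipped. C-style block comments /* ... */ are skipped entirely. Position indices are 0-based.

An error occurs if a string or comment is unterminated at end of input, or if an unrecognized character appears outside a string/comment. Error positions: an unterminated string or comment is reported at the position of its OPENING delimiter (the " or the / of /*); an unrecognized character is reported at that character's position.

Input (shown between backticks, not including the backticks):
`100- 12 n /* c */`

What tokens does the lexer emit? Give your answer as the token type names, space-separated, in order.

pos=0: emit NUM '100' (now at pos=3)
pos=3: emit MINUS '-'
pos=5: emit NUM '12' (now at pos=7)
pos=8: emit ID 'n' (now at pos=9)
pos=10: enter COMMENT mode (saw '/*')
exit COMMENT mode (now at pos=17)
DONE. 4 tokens: [NUM, MINUS, NUM, ID]

Answer: NUM MINUS NUM ID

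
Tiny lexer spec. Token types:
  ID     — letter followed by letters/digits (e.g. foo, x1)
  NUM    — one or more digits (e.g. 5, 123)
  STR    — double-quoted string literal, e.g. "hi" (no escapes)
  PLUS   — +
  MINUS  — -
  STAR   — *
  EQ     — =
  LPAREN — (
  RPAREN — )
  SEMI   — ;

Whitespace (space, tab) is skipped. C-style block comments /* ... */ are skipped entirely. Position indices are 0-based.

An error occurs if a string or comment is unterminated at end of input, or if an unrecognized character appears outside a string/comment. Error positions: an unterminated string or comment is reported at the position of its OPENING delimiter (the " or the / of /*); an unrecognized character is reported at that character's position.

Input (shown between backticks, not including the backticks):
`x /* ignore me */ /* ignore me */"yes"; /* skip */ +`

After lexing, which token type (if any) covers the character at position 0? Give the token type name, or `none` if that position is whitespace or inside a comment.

Answer: ID

Derivation:
pos=0: emit ID 'x' (now at pos=1)
pos=2: enter COMMENT mode (saw '/*')
exit COMMENT mode (now at pos=17)
pos=18: enter COMMENT mode (saw '/*')
exit COMMENT mode (now at pos=33)
pos=33: enter STRING mode
pos=33: emit STR "yes" (now at pos=38)
pos=38: emit SEMI ';'
pos=40: enter COMMENT mode (saw '/*')
exit COMMENT mode (now at pos=50)
pos=51: emit PLUS '+'
DONE. 4 tokens: [ID, STR, SEMI, PLUS]
Position 0: char is 'x' -> ID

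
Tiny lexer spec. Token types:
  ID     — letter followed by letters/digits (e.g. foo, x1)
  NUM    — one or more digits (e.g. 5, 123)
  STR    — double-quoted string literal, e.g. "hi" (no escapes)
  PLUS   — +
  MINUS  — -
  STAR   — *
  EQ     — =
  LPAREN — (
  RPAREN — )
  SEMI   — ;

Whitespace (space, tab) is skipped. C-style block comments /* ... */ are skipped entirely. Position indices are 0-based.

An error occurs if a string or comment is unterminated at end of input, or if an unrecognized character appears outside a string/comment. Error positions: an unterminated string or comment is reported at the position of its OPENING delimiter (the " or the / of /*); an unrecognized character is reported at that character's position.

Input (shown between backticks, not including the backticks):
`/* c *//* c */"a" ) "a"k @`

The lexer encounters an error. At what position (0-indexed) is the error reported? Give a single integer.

pos=0: enter COMMENT mode (saw '/*')
exit COMMENT mode (now at pos=7)
pos=7: enter COMMENT mode (saw '/*')
exit COMMENT mode (now at pos=14)
pos=14: enter STRING mode
pos=14: emit STR "a" (now at pos=17)
pos=18: emit RPAREN ')'
pos=20: enter STRING mode
pos=20: emit STR "a" (now at pos=23)
pos=23: emit ID 'k' (now at pos=24)
pos=25: ERROR — unrecognized char '@'

Answer: 25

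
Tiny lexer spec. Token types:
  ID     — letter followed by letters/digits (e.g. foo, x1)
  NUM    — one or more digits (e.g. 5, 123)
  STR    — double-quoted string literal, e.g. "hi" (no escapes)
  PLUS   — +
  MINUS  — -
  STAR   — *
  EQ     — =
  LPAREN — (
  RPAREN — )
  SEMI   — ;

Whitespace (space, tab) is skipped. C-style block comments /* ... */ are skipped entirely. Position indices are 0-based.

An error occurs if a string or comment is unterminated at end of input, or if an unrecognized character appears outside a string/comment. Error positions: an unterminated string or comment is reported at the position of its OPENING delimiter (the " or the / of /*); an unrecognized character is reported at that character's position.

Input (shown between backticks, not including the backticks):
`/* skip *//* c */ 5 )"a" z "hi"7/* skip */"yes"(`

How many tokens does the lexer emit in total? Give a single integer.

Answer: 8

Derivation:
pos=0: enter COMMENT mode (saw '/*')
exit COMMENT mode (now at pos=10)
pos=10: enter COMMENT mode (saw '/*')
exit COMMENT mode (now at pos=17)
pos=18: emit NUM '5' (now at pos=19)
pos=20: emit RPAREN ')'
pos=21: enter STRING mode
pos=21: emit STR "a" (now at pos=24)
pos=25: emit ID 'z' (now at pos=26)
pos=27: enter STRING mode
pos=27: emit STR "hi" (now at pos=31)
pos=31: emit NUM '7' (now at pos=32)
pos=32: enter COMMENT mode (saw '/*')
exit COMMENT mode (now at pos=42)
pos=42: enter STRING mode
pos=42: emit STR "yes" (now at pos=47)
pos=47: emit LPAREN '('
DONE. 8 tokens: [NUM, RPAREN, STR, ID, STR, NUM, STR, LPAREN]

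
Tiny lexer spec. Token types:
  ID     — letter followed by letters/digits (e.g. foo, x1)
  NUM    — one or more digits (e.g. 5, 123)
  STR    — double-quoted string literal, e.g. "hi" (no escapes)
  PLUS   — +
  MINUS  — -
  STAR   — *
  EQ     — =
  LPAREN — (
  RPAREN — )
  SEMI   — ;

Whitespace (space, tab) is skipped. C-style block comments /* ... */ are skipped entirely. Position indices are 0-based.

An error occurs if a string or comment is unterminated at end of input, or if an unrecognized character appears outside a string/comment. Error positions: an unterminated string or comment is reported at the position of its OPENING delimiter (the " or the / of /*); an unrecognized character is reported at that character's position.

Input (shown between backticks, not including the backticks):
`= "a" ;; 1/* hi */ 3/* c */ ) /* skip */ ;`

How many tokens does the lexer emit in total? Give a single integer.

pos=0: emit EQ '='
pos=2: enter STRING mode
pos=2: emit STR "a" (now at pos=5)
pos=6: emit SEMI ';'
pos=7: emit SEMI ';'
pos=9: emit NUM '1' (now at pos=10)
pos=10: enter COMMENT mode (saw '/*')
exit COMMENT mode (now at pos=18)
pos=19: emit NUM '3' (now at pos=20)
pos=20: enter COMMENT mode (saw '/*')
exit COMMENT mode (now at pos=27)
pos=28: emit RPAREN ')'
pos=30: enter COMMENT mode (saw '/*')
exit COMMENT mode (now at pos=40)
pos=41: emit SEMI ';'
DONE. 8 tokens: [EQ, STR, SEMI, SEMI, NUM, NUM, RPAREN, SEMI]

Answer: 8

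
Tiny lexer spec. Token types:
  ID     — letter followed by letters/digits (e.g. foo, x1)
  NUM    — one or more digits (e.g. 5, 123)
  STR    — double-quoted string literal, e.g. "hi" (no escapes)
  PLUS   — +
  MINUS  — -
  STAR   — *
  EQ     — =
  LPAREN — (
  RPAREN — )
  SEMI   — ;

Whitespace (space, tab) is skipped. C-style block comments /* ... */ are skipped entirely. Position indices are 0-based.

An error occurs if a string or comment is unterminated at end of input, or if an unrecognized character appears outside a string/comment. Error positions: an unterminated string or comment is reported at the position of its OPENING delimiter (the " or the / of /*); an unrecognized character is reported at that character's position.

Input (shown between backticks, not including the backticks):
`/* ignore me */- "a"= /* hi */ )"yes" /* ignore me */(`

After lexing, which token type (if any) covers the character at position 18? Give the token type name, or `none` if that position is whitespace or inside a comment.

pos=0: enter COMMENT mode (saw '/*')
exit COMMENT mode (now at pos=15)
pos=15: emit MINUS '-'
pos=17: enter STRING mode
pos=17: emit STR "a" (now at pos=20)
pos=20: emit EQ '='
pos=22: enter COMMENT mode (saw '/*')
exit COMMENT mode (now at pos=30)
pos=31: emit RPAREN ')'
pos=32: enter STRING mode
pos=32: emit STR "yes" (now at pos=37)
pos=38: enter COMMENT mode (saw '/*')
exit COMMENT mode (now at pos=53)
pos=53: emit LPAREN '('
DONE. 6 tokens: [MINUS, STR, EQ, RPAREN, STR, LPAREN]
Position 18: char is 'a' -> STR

Answer: STR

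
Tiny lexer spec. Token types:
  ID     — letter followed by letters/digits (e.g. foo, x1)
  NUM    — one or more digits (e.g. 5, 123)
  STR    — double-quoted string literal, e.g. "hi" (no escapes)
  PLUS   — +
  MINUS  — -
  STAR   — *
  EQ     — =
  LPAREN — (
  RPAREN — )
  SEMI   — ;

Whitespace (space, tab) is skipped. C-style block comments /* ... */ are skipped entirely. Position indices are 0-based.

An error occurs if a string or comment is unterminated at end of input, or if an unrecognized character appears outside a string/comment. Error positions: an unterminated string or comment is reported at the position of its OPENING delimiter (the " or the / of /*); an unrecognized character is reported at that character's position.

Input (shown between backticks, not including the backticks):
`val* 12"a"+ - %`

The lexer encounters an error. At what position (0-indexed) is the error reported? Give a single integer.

Answer: 14

Derivation:
pos=0: emit ID 'val' (now at pos=3)
pos=3: emit STAR '*'
pos=5: emit NUM '12' (now at pos=7)
pos=7: enter STRING mode
pos=7: emit STR "a" (now at pos=10)
pos=10: emit PLUS '+'
pos=12: emit MINUS '-'
pos=14: ERROR — unrecognized char '%'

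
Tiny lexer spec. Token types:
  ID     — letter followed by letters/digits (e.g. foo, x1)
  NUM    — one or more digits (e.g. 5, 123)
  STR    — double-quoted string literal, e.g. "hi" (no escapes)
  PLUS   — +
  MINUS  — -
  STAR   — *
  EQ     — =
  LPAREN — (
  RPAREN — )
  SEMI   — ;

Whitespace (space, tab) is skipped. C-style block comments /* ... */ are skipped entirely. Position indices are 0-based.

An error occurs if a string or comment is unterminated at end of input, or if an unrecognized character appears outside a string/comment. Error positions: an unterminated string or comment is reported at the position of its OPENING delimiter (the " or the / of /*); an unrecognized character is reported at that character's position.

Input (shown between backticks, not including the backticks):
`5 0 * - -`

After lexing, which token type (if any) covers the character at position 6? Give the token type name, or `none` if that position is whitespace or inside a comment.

Answer: MINUS

Derivation:
pos=0: emit NUM '5' (now at pos=1)
pos=2: emit NUM '0' (now at pos=3)
pos=4: emit STAR '*'
pos=6: emit MINUS '-'
pos=8: emit MINUS '-'
DONE. 5 tokens: [NUM, NUM, STAR, MINUS, MINUS]
Position 6: char is '-' -> MINUS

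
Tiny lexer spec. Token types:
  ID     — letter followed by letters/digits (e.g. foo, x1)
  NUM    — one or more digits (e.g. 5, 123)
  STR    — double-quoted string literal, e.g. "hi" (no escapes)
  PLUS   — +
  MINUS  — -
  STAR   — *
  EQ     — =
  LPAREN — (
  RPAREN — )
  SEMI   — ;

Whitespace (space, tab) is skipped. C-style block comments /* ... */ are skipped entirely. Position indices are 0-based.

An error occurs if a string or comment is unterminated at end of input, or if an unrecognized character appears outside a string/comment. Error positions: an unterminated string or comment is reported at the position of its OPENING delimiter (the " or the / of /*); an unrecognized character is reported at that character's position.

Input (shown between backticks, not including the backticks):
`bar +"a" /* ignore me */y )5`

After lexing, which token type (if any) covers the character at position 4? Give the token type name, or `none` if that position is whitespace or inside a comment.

Answer: PLUS

Derivation:
pos=0: emit ID 'bar' (now at pos=3)
pos=4: emit PLUS '+'
pos=5: enter STRING mode
pos=5: emit STR "a" (now at pos=8)
pos=9: enter COMMENT mode (saw '/*')
exit COMMENT mode (now at pos=24)
pos=24: emit ID 'y' (now at pos=25)
pos=26: emit RPAREN ')'
pos=27: emit NUM '5' (now at pos=28)
DONE. 6 tokens: [ID, PLUS, STR, ID, RPAREN, NUM]
Position 4: char is '+' -> PLUS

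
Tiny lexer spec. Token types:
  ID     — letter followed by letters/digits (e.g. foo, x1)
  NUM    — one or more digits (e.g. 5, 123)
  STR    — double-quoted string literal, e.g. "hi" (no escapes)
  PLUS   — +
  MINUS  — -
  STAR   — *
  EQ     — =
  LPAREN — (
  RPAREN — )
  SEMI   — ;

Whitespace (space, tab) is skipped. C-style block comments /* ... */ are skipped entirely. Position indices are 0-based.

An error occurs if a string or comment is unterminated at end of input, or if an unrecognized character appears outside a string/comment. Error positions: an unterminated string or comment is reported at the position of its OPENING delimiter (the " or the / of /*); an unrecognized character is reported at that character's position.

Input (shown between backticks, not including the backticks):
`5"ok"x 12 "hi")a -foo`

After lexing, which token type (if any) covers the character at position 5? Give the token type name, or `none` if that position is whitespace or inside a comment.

pos=0: emit NUM '5' (now at pos=1)
pos=1: enter STRING mode
pos=1: emit STR "ok" (now at pos=5)
pos=5: emit ID 'x' (now at pos=6)
pos=7: emit NUM '12' (now at pos=9)
pos=10: enter STRING mode
pos=10: emit STR "hi" (now at pos=14)
pos=14: emit RPAREN ')'
pos=15: emit ID 'a' (now at pos=16)
pos=17: emit MINUS '-'
pos=18: emit ID 'foo' (now at pos=21)
DONE. 9 tokens: [NUM, STR, ID, NUM, STR, RPAREN, ID, MINUS, ID]
Position 5: char is 'x' -> ID

Answer: ID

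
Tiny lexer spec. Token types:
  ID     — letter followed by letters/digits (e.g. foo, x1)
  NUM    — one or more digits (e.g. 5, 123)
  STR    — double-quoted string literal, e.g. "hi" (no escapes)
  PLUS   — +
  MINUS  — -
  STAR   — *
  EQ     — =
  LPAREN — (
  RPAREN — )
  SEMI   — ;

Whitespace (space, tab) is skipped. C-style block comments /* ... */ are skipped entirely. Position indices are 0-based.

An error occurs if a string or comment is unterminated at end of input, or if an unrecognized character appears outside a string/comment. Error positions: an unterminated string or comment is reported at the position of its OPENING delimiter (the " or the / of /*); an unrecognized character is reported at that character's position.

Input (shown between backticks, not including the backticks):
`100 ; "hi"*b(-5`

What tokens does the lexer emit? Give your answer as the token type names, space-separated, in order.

pos=0: emit NUM '100' (now at pos=3)
pos=4: emit SEMI ';'
pos=6: enter STRING mode
pos=6: emit STR "hi" (now at pos=10)
pos=10: emit STAR '*'
pos=11: emit ID 'b' (now at pos=12)
pos=12: emit LPAREN '('
pos=13: emit MINUS '-'
pos=14: emit NUM '5' (now at pos=15)
DONE. 8 tokens: [NUM, SEMI, STR, STAR, ID, LPAREN, MINUS, NUM]

Answer: NUM SEMI STR STAR ID LPAREN MINUS NUM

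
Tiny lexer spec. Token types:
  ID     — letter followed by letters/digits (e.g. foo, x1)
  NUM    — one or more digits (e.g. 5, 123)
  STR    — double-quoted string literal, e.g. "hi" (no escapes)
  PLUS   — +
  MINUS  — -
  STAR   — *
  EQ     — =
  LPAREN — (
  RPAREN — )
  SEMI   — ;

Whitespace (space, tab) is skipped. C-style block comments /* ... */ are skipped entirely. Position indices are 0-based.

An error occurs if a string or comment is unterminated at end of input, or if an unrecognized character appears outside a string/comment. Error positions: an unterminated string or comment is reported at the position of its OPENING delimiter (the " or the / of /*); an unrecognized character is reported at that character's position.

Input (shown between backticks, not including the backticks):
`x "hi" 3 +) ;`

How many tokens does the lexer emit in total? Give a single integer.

pos=0: emit ID 'x' (now at pos=1)
pos=2: enter STRING mode
pos=2: emit STR "hi" (now at pos=6)
pos=7: emit NUM '3' (now at pos=8)
pos=9: emit PLUS '+'
pos=10: emit RPAREN ')'
pos=12: emit SEMI ';'
DONE. 6 tokens: [ID, STR, NUM, PLUS, RPAREN, SEMI]

Answer: 6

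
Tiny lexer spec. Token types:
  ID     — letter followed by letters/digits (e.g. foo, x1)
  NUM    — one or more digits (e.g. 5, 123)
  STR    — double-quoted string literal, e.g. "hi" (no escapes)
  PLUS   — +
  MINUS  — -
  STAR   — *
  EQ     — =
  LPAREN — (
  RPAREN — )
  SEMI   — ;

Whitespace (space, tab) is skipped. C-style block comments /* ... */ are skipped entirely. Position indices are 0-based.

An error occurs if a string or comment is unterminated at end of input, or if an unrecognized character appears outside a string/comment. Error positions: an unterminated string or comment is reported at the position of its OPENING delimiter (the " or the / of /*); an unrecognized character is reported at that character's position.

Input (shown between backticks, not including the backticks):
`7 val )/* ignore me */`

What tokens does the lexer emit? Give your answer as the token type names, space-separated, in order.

pos=0: emit NUM '7' (now at pos=1)
pos=2: emit ID 'val' (now at pos=5)
pos=6: emit RPAREN ')'
pos=7: enter COMMENT mode (saw '/*')
exit COMMENT mode (now at pos=22)
DONE. 3 tokens: [NUM, ID, RPAREN]

Answer: NUM ID RPAREN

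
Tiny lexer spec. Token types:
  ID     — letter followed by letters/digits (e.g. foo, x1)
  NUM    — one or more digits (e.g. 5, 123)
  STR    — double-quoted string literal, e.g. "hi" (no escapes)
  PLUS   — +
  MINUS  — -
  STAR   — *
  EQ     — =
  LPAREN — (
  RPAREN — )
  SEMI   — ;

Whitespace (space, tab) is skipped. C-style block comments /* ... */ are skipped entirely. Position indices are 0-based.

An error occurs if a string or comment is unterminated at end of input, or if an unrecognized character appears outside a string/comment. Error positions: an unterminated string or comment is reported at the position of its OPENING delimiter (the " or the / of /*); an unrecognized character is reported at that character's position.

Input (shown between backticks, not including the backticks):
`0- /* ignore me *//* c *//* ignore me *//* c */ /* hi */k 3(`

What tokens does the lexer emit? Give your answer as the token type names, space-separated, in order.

Answer: NUM MINUS ID NUM LPAREN

Derivation:
pos=0: emit NUM '0' (now at pos=1)
pos=1: emit MINUS '-'
pos=3: enter COMMENT mode (saw '/*')
exit COMMENT mode (now at pos=18)
pos=18: enter COMMENT mode (saw '/*')
exit COMMENT mode (now at pos=25)
pos=25: enter COMMENT mode (saw '/*')
exit COMMENT mode (now at pos=40)
pos=40: enter COMMENT mode (saw '/*')
exit COMMENT mode (now at pos=47)
pos=48: enter COMMENT mode (saw '/*')
exit COMMENT mode (now at pos=56)
pos=56: emit ID 'k' (now at pos=57)
pos=58: emit NUM '3' (now at pos=59)
pos=59: emit LPAREN '('
DONE. 5 tokens: [NUM, MINUS, ID, NUM, LPAREN]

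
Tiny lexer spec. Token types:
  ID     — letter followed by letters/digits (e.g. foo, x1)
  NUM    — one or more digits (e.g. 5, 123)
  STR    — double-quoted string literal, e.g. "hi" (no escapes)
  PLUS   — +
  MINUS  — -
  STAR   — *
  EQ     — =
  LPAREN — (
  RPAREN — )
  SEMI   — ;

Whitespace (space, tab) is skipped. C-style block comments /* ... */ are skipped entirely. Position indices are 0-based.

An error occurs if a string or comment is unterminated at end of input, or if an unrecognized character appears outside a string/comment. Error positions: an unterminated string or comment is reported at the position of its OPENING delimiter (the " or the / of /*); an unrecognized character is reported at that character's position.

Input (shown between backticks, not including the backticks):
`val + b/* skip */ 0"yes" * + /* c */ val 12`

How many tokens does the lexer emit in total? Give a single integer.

Answer: 9

Derivation:
pos=0: emit ID 'val' (now at pos=3)
pos=4: emit PLUS '+'
pos=6: emit ID 'b' (now at pos=7)
pos=7: enter COMMENT mode (saw '/*')
exit COMMENT mode (now at pos=17)
pos=18: emit NUM '0' (now at pos=19)
pos=19: enter STRING mode
pos=19: emit STR "yes" (now at pos=24)
pos=25: emit STAR '*'
pos=27: emit PLUS '+'
pos=29: enter COMMENT mode (saw '/*')
exit COMMENT mode (now at pos=36)
pos=37: emit ID 'val' (now at pos=40)
pos=41: emit NUM '12' (now at pos=43)
DONE. 9 tokens: [ID, PLUS, ID, NUM, STR, STAR, PLUS, ID, NUM]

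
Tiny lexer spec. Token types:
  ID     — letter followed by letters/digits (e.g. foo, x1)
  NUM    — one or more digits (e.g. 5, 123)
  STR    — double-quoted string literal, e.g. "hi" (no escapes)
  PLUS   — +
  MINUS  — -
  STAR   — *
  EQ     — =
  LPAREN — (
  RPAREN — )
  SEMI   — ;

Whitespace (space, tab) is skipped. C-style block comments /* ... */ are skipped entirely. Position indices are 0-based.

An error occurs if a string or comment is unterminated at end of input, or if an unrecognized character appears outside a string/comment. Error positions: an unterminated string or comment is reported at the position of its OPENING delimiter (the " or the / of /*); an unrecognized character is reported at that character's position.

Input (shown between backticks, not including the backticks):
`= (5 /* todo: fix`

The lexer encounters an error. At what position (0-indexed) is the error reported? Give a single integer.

Answer: 5

Derivation:
pos=0: emit EQ '='
pos=2: emit LPAREN '('
pos=3: emit NUM '5' (now at pos=4)
pos=5: enter COMMENT mode (saw '/*')
pos=5: ERROR — unterminated comment (reached EOF)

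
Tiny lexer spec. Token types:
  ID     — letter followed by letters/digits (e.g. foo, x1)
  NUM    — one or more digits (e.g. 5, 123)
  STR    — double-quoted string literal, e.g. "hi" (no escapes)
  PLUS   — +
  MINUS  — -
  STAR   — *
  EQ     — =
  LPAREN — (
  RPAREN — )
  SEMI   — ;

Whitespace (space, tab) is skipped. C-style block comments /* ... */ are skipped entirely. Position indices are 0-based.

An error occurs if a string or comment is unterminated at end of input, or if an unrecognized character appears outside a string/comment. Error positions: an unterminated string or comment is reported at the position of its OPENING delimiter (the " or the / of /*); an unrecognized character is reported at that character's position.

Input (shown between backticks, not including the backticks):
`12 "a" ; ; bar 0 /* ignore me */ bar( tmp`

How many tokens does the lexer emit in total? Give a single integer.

pos=0: emit NUM '12' (now at pos=2)
pos=3: enter STRING mode
pos=3: emit STR "a" (now at pos=6)
pos=7: emit SEMI ';'
pos=9: emit SEMI ';'
pos=11: emit ID 'bar' (now at pos=14)
pos=15: emit NUM '0' (now at pos=16)
pos=17: enter COMMENT mode (saw '/*')
exit COMMENT mode (now at pos=32)
pos=33: emit ID 'bar' (now at pos=36)
pos=36: emit LPAREN '('
pos=38: emit ID 'tmp' (now at pos=41)
DONE. 9 tokens: [NUM, STR, SEMI, SEMI, ID, NUM, ID, LPAREN, ID]

Answer: 9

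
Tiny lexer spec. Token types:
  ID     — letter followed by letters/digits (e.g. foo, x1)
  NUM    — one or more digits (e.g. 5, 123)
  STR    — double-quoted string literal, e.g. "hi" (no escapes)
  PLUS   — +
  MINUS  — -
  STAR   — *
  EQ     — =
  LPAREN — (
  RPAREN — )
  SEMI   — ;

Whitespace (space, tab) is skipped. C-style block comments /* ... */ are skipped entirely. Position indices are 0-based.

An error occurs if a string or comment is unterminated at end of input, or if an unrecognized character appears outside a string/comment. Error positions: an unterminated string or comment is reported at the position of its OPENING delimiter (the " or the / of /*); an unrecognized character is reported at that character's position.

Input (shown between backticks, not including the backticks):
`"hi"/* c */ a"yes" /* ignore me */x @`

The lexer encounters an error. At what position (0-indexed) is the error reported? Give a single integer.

pos=0: enter STRING mode
pos=0: emit STR "hi" (now at pos=4)
pos=4: enter COMMENT mode (saw '/*')
exit COMMENT mode (now at pos=11)
pos=12: emit ID 'a' (now at pos=13)
pos=13: enter STRING mode
pos=13: emit STR "yes" (now at pos=18)
pos=19: enter COMMENT mode (saw '/*')
exit COMMENT mode (now at pos=34)
pos=34: emit ID 'x' (now at pos=35)
pos=36: ERROR — unrecognized char '@'

Answer: 36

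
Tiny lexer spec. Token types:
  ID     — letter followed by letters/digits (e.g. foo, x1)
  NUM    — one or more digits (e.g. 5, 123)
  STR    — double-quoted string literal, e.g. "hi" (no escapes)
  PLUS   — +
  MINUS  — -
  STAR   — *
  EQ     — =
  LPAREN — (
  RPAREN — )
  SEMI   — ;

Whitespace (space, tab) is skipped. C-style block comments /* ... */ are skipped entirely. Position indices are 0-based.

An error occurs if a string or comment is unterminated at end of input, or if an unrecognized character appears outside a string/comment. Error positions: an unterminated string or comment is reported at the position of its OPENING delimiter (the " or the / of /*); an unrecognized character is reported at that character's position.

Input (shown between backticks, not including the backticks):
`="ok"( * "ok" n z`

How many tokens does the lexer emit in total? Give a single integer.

Answer: 7

Derivation:
pos=0: emit EQ '='
pos=1: enter STRING mode
pos=1: emit STR "ok" (now at pos=5)
pos=5: emit LPAREN '('
pos=7: emit STAR '*'
pos=9: enter STRING mode
pos=9: emit STR "ok" (now at pos=13)
pos=14: emit ID 'n' (now at pos=15)
pos=16: emit ID 'z' (now at pos=17)
DONE. 7 tokens: [EQ, STR, LPAREN, STAR, STR, ID, ID]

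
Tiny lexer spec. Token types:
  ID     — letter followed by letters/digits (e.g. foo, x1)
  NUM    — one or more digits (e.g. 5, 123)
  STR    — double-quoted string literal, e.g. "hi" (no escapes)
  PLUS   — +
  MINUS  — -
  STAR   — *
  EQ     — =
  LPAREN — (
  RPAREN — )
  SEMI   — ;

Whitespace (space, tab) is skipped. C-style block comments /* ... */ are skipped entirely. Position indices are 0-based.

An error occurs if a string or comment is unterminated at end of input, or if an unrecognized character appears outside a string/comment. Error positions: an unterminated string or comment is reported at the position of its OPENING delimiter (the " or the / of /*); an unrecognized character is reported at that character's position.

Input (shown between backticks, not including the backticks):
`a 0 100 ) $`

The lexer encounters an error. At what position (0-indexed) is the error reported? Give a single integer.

Answer: 10

Derivation:
pos=0: emit ID 'a' (now at pos=1)
pos=2: emit NUM '0' (now at pos=3)
pos=4: emit NUM '100' (now at pos=7)
pos=8: emit RPAREN ')'
pos=10: ERROR — unrecognized char '$'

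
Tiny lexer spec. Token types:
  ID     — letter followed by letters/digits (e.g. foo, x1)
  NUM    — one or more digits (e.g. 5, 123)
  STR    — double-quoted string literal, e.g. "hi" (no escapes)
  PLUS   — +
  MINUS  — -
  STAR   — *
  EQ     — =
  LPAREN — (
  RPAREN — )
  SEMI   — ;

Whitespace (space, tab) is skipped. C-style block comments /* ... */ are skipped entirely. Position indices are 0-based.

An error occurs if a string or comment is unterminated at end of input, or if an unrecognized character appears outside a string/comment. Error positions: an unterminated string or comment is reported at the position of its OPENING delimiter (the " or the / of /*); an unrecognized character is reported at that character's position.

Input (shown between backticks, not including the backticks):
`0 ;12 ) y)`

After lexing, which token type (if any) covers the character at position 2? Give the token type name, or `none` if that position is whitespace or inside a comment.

pos=0: emit NUM '0' (now at pos=1)
pos=2: emit SEMI ';'
pos=3: emit NUM '12' (now at pos=5)
pos=6: emit RPAREN ')'
pos=8: emit ID 'y' (now at pos=9)
pos=9: emit RPAREN ')'
DONE. 6 tokens: [NUM, SEMI, NUM, RPAREN, ID, RPAREN]
Position 2: char is ';' -> SEMI

Answer: SEMI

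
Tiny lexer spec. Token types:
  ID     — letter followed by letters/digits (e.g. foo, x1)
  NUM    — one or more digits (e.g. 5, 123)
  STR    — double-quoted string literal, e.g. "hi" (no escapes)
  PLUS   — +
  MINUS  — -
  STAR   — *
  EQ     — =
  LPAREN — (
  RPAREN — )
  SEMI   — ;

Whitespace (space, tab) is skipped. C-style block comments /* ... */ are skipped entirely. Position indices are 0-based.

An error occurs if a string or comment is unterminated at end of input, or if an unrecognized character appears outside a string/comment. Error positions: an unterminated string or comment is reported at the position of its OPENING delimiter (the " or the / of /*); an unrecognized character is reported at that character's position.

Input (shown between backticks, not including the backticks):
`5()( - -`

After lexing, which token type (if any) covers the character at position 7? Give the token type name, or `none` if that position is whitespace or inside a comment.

pos=0: emit NUM '5' (now at pos=1)
pos=1: emit LPAREN '('
pos=2: emit RPAREN ')'
pos=3: emit LPAREN '('
pos=5: emit MINUS '-'
pos=7: emit MINUS '-'
DONE. 6 tokens: [NUM, LPAREN, RPAREN, LPAREN, MINUS, MINUS]
Position 7: char is '-' -> MINUS

Answer: MINUS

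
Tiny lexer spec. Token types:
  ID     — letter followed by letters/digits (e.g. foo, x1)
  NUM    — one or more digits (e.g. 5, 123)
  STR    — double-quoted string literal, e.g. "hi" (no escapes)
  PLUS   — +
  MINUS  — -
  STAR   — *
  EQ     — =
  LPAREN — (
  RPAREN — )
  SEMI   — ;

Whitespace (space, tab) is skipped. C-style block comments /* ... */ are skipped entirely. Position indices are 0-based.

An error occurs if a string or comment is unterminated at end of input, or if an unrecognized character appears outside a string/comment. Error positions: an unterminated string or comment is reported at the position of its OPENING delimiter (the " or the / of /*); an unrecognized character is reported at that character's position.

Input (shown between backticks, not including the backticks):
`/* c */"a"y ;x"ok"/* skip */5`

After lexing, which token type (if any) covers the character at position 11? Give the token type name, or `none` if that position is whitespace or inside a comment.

pos=0: enter COMMENT mode (saw '/*')
exit COMMENT mode (now at pos=7)
pos=7: enter STRING mode
pos=7: emit STR "a" (now at pos=10)
pos=10: emit ID 'y' (now at pos=11)
pos=12: emit SEMI ';'
pos=13: emit ID 'x' (now at pos=14)
pos=14: enter STRING mode
pos=14: emit STR "ok" (now at pos=18)
pos=18: enter COMMENT mode (saw '/*')
exit COMMENT mode (now at pos=28)
pos=28: emit NUM '5' (now at pos=29)
DONE. 6 tokens: [STR, ID, SEMI, ID, STR, NUM]
Position 11: char is ' ' -> none

Answer: none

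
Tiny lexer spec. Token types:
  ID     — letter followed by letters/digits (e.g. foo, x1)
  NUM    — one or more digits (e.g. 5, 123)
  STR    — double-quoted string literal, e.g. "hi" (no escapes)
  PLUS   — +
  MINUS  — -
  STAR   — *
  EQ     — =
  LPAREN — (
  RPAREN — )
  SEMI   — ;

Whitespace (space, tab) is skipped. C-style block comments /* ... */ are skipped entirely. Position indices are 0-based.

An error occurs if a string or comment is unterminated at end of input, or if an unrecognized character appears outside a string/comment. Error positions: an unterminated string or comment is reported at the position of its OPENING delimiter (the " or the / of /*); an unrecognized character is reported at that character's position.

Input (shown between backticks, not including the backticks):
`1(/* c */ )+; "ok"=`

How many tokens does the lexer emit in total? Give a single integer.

pos=0: emit NUM '1' (now at pos=1)
pos=1: emit LPAREN '('
pos=2: enter COMMENT mode (saw '/*')
exit COMMENT mode (now at pos=9)
pos=10: emit RPAREN ')'
pos=11: emit PLUS '+'
pos=12: emit SEMI ';'
pos=14: enter STRING mode
pos=14: emit STR "ok" (now at pos=18)
pos=18: emit EQ '='
DONE. 7 tokens: [NUM, LPAREN, RPAREN, PLUS, SEMI, STR, EQ]

Answer: 7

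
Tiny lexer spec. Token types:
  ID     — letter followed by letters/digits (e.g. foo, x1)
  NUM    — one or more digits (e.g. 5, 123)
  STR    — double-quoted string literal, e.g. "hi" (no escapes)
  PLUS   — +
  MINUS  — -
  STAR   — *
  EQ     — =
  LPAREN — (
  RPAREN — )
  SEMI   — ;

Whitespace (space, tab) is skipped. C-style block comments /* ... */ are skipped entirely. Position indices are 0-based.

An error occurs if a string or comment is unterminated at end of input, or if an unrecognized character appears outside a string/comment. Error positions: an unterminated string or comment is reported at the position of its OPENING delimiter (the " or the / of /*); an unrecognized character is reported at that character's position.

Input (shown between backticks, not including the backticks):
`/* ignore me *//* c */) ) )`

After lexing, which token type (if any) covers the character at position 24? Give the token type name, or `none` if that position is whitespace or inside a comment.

Answer: RPAREN

Derivation:
pos=0: enter COMMENT mode (saw '/*')
exit COMMENT mode (now at pos=15)
pos=15: enter COMMENT mode (saw '/*')
exit COMMENT mode (now at pos=22)
pos=22: emit RPAREN ')'
pos=24: emit RPAREN ')'
pos=26: emit RPAREN ')'
DONE. 3 tokens: [RPAREN, RPAREN, RPAREN]
Position 24: char is ')' -> RPAREN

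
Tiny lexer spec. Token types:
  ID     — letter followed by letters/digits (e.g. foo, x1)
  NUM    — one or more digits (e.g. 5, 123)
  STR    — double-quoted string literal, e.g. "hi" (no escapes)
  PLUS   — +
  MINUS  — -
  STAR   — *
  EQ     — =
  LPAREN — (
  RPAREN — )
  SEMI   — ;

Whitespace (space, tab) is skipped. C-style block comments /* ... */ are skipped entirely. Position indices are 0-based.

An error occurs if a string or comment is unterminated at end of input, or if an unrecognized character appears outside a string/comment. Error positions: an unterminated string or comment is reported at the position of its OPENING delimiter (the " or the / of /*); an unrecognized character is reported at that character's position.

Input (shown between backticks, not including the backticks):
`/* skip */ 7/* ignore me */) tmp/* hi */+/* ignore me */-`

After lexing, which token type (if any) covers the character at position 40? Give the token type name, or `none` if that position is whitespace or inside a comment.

pos=0: enter COMMENT mode (saw '/*')
exit COMMENT mode (now at pos=10)
pos=11: emit NUM '7' (now at pos=12)
pos=12: enter COMMENT mode (saw '/*')
exit COMMENT mode (now at pos=27)
pos=27: emit RPAREN ')'
pos=29: emit ID 'tmp' (now at pos=32)
pos=32: enter COMMENT mode (saw '/*')
exit COMMENT mode (now at pos=40)
pos=40: emit PLUS '+'
pos=41: enter COMMENT mode (saw '/*')
exit COMMENT mode (now at pos=56)
pos=56: emit MINUS '-'
DONE. 5 tokens: [NUM, RPAREN, ID, PLUS, MINUS]
Position 40: char is '+' -> PLUS

Answer: PLUS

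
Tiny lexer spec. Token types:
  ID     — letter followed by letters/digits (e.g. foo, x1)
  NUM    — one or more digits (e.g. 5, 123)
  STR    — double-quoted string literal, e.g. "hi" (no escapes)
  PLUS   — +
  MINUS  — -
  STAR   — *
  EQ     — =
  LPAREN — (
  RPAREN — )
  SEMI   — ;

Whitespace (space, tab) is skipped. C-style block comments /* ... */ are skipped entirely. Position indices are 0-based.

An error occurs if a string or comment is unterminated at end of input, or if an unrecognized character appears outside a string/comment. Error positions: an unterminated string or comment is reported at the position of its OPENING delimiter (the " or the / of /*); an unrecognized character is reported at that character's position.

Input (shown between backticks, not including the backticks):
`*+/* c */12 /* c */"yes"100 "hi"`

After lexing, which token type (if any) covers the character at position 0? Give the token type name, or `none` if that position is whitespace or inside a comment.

pos=0: emit STAR '*'
pos=1: emit PLUS '+'
pos=2: enter COMMENT mode (saw '/*')
exit COMMENT mode (now at pos=9)
pos=9: emit NUM '12' (now at pos=11)
pos=12: enter COMMENT mode (saw '/*')
exit COMMENT mode (now at pos=19)
pos=19: enter STRING mode
pos=19: emit STR "yes" (now at pos=24)
pos=24: emit NUM '100' (now at pos=27)
pos=28: enter STRING mode
pos=28: emit STR "hi" (now at pos=32)
DONE. 6 tokens: [STAR, PLUS, NUM, STR, NUM, STR]
Position 0: char is '*' -> STAR

Answer: STAR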